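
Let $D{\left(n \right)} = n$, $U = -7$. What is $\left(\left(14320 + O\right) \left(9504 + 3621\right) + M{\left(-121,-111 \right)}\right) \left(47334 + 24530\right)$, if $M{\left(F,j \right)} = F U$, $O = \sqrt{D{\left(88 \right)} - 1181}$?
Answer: $13506899668808 + 943215000 i \sqrt{1093} \approx 1.3507 \cdot 10^{13} + 3.1183 \cdot 10^{10} i$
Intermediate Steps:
$O = i \sqrt{1093}$ ($O = \sqrt{88 - 1181} = \sqrt{-1093} = i \sqrt{1093} \approx 33.061 i$)
$M{\left(F,j \right)} = - 7 F$ ($M{\left(F,j \right)} = F \left(-7\right) = - 7 F$)
$\left(\left(14320 + O\right) \left(9504 + 3621\right) + M{\left(-121,-111 \right)}\right) \left(47334 + 24530\right) = \left(\left(14320 + i \sqrt{1093}\right) \left(9504 + 3621\right) - -847\right) \left(47334 + 24530\right) = \left(\left(14320 + i \sqrt{1093}\right) 13125 + 847\right) 71864 = \left(\left(187950000 + 13125 i \sqrt{1093}\right) + 847\right) 71864 = \left(187950847 + 13125 i \sqrt{1093}\right) 71864 = 13506899668808 + 943215000 i \sqrt{1093}$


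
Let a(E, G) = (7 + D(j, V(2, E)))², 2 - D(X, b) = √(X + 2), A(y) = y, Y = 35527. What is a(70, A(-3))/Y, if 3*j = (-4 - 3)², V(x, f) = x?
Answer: (27 - √165)²/319743 ≈ 0.00062662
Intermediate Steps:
j = 49/3 (j = (-4 - 3)²/3 = (⅓)*(-7)² = (⅓)*49 = 49/3 ≈ 16.333)
D(X, b) = 2 - √(2 + X) (D(X, b) = 2 - √(X + 2) = 2 - √(2 + X))
a(E, G) = (9 - √165/3)² (a(E, G) = (7 + (2 - √(2 + 49/3)))² = (7 + (2 - √(55/3)))² = (7 + (2 - √165/3))² = (9 - √165/3)²)
a(70, A(-3))/Y = ((27 - √165)²/9)/35527 = ((27 - √165)²/9)*(1/35527) = (27 - √165)²/319743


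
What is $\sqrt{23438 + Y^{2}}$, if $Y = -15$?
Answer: $\sqrt{23663} \approx 153.83$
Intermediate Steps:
$\sqrt{23438 + Y^{2}} = \sqrt{23438 + \left(-15\right)^{2}} = \sqrt{23438 + 225} = \sqrt{23663}$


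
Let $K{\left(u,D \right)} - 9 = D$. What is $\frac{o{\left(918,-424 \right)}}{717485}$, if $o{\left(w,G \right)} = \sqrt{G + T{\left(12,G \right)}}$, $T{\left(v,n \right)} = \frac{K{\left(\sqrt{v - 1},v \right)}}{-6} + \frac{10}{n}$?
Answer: $\frac{i \sqrt{4803655}}{76053410} \approx 2.8818 \cdot 10^{-5} i$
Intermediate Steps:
$K{\left(u,D \right)} = 9 + D$
$T{\left(v,n \right)} = - \frac{3}{2} + \frac{10}{n} - \frac{v}{6}$ ($T{\left(v,n \right)} = \frac{9 + v}{-6} + \frac{10}{n} = \left(9 + v\right) \left(- \frac{1}{6}\right) + \frac{10}{n} = \left(- \frac{3}{2} - \frac{v}{6}\right) + \frac{10}{n} = - \frac{3}{2} + \frac{10}{n} - \frac{v}{6}$)
$o{\left(w,G \right)} = \sqrt{G + \frac{60 - 21 G}{6 G}}$ ($o{\left(w,G \right)} = \sqrt{G + \frac{60 - G \left(9 + 12\right)}{6 G}} = \sqrt{G + \frac{60 - G 21}{6 G}} = \sqrt{G + \frac{60 - 21 G}{6 G}}$)
$\frac{o{\left(918,-424 \right)}}{717485} = \frac{\frac{1}{2} \sqrt{-14 + 4 \left(-424\right) + \frac{40}{-424}}}{717485} = \frac{\sqrt{-14 - 1696 + 40 \left(- \frac{1}{424}\right)}}{2} \cdot \frac{1}{717485} = \frac{\sqrt{-14 - 1696 - \frac{5}{53}}}{2} \cdot \frac{1}{717485} = \frac{\sqrt{- \frac{90635}{53}}}{2} \cdot \frac{1}{717485} = \frac{\frac{1}{53} i \sqrt{4803655}}{2} \cdot \frac{1}{717485} = \frac{i \sqrt{4803655}}{106} \cdot \frac{1}{717485} = \frac{i \sqrt{4803655}}{76053410}$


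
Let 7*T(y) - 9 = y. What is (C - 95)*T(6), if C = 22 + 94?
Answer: 45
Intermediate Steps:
T(y) = 9/7 + y/7
C = 116
(C - 95)*T(6) = (116 - 95)*(9/7 + (⅐)*6) = 21*(9/7 + 6/7) = 21*(15/7) = 45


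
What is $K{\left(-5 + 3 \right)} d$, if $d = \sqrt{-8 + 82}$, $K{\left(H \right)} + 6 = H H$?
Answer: $- 2 \sqrt{74} \approx -17.205$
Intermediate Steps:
$K{\left(H \right)} = -6 + H^{2}$ ($K{\left(H \right)} = -6 + H H = -6 + H^{2}$)
$d = \sqrt{74} \approx 8.6023$
$K{\left(-5 + 3 \right)} d = \left(-6 + \left(-5 + 3\right)^{2}\right) \sqrt{74} = \left(-6 + \left(-2\right)^{2}\right) \sqrt{74} = \left(-6 + 4\right) \sqrt{74} = - 2 \sqrt{74}$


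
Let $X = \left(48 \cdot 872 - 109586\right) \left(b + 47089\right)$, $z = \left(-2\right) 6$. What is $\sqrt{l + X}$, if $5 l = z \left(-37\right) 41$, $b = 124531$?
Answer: $\frac{2 i \sqrt{72648868495}}{5} \approx 1.0781 \cdot 10^{5} i$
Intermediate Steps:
$z = -12$
$l = \frac{18204}{5}$ ($l = \frac{\left(-12\right) \left(-37\right) 41}{5} = \frac{444 \cdot 41}{5} = \frac{1}{5} \cdot 18204 = \frac{18204}{5} \approx 3640.8$)
$X = -11623822600$ ($X = \left(48 \cdot 872 - 109586\right) \left(124531 + 47089\right) = \left(41856 - 109586\right) 171620 = \left(-67730\right) 171620 = -11623822600$)
$\sqrt{l + X} = \sqrt{\frac{18204}{5} - 11623822600} = \sqrt{- \frac{58119094796}{5}} = \frac{2 i \sqrt{72648868495}}{5}$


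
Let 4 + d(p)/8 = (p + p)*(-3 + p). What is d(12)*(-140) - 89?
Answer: -237529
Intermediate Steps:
d(p) = -32 + 16*p*(-3 + p) (d(p) = -32 + 8*((p + p)*(-3 + p)) = -32 + 8*((2*p)*(-3 + p)) = -32 + 8*(2*p*(-3 + p)) = -32 + 16*p*(-3 + p))
d(12)*(-140) - 89 = (-32 - 48*12 + 16*12**2)*(-140) - 89 = (-32 - 576 + 16*144)*(-140) - 89 = (-32 - 576 + 2304)*(-140) - 89 = 1696*(-140) - 89 = -237440 - 89 = -237529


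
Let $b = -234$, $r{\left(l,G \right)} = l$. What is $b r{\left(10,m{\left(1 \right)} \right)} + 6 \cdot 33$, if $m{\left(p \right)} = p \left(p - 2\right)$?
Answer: $-2142$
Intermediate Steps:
$m{\left(p \right)} = p \left(-2 + p\right)$
$b r{\left(10,m{\left(1 \right)} \right)} + 6 \cdot 33 = \left(-234\right) 10 + 6 \cdot 33 = -2340 + 198 = -2142$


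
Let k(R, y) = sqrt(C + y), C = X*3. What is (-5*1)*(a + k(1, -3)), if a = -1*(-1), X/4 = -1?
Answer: -5 - 5*I*sqrt(15) ≈ -5.0 - 19.365*I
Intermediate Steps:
X = -4 (X = 4*(-1) = -4)
C = -12 (C = -4*3 = -12)
k(R, y) = sqrt(-12 + y)
a = 1
(-5*1)*(a + k(1, -3)) = (-5*1)*(1 + sqrt(-12 - 3)) = -5*(1 + sqrt(-15)) = -5*(1 + I*sqrt(15)) = -5 - 5*I*sqrt(15)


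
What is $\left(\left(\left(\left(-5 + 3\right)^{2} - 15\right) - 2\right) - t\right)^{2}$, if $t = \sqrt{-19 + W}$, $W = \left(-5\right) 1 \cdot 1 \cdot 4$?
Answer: $\left(13 + i \sqrt{39}\right)^{2} \approx 130.0 + 162.37 i$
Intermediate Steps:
$W = -20$ ($W = \left(-5\right) 1 \cdot 4 = \left(-5\right) 4 = -20$)
$t = i \sqrt{39}$ ($t = \sqrt{-19 - 20} = \sqrt{-39} = i \sqrt{39} \approx 6.245 i$)
$\left(\left(\left(\left(-5 + 3\right)^{2} - 15\right) - 2\right) - t\right)^{2} = \left(\left(\left(\left(-5 + 3\right)^{2} - 15\right) - 2\right) - i \sqrt{39}\right)^{2} = \left(\left(\left(\left(-2\right)^{2} - 15\right) - 2\right) - i \sqrt{39}\right)^{2} = \left(\left(\left(4 - 15\right) - 2\right) - i \sqrt{39}\right)^{2} = \left(\left(-11 - 2\right) - i \sqrt{39}\right)^{2} = \left(-13 - i \sqrt{39}\right)^{2}$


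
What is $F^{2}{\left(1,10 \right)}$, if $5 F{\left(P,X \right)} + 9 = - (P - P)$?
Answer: $\frac{81}{25} \approx 3.24$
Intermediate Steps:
$F{\left(P,X \right)} = - \frac{9}{5}$ ($F{\left(P,X \right)} = - \frac{9}{5} + \frac{\left(-1\right) \left(P - P\right)}{5} = - \frac{9}{5} + \frac{\left(-1\right) 0}{5} = - \frac{9}{5} + \frac{1}{5} \cdot 0 = - \frac{9}{5} + 0 = - \frac{9}{5}$)
$F^{2}{\left(1,10 \right)} = \left(- \frac{9}{5}\right)^{2} = \frac{81}{25}$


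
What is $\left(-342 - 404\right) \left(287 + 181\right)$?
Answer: $-349128$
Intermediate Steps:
$\left(-342 - 404\right) \left(287 + 181\right) = \left(-746\right) 468 = -349128$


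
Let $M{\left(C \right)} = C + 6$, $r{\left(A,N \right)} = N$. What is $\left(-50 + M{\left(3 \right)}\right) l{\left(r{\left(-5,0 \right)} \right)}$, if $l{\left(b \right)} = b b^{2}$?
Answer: $0$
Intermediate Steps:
$M{\left(C \right)} = 6 + C$
$l{\left(b \right)} = b^{3}$
$\left(-50 + M{\left(3 \right)}\right) l{\left(r{\left(-5,0 \right)} \right)} = \left(-50 + \left(6 + 3\right)\right) 0^{3} = \left(-50 + 9\right) 0 = \left(-41\right) 0 = 0$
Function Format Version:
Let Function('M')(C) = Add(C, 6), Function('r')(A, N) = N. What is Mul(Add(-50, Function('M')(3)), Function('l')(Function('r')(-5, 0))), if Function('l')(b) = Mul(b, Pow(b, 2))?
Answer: 0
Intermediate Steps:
Function('M')(C) = Add(6, C)
Function('l')(b) = Pow(b, 3)
Mul(Add(-50, Function('M')(3)), Function('l')(Function('r')(-5, 0))) = Mul(Add(-50, Add(6, 3)), Pow(0, 3)) = Mul(Add(-50, 9), 0) = Mul(-41, 0) = 0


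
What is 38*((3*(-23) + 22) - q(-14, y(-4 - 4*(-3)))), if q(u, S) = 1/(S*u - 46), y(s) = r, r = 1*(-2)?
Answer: -16055/9 ≈ -1783.9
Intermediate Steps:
r = -2
y(s) = -2
q(u, S) = 1/(-46 + S*u)
38*((3*(-23) + 22) - q(-14, y(-4 - 4*(-3)))) = 38*((3*(-23) + 22) - 1/(-46 - 2*(-14))) = 38*((-69 + 22) - 1/(-46 + 28)) = 38*(-47 - 1/(-18)) = 38*(-47 - 1*(-1/18)) = 38*(-47 + 1/18) = 38*(-845/18) = -16055/9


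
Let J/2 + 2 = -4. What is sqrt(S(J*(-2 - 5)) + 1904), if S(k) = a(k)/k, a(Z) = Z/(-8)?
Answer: sqrt(30462)/4 ≈ 43.633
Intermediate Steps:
J = -12 (J = -4 + 2*(-4) = -4 - 8 = -12)
a(Z) = -Z/8 (a(Z) = Z*(-1/8) = -Z/8)
S(k) = -1/8 (S(k) = (-k/8)/k = -1/8)
sqrt(S(J*(-2 - 5)) + 1904) = sqrt(-1/8 + 1904) = sqrt(15231/8) = sqrt(30462)/4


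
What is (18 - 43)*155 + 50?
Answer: -3825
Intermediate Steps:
(18 - 43)*155 + 50 = -25*155 + 50 = -3875 + 50 = -3825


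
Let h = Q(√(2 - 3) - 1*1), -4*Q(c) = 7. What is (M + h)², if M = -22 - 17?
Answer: 26569/16 ≈ 1660.6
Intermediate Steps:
Q(c) = -7/4 (Q(c) = -¼*7 = -7/4)
M = -39
h = -7/4 ≈ -1.7500
(M + h)² = (-39 - 7/4)² = (-163/4)² = 26569/16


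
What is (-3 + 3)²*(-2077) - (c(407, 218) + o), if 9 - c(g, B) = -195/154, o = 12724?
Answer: -1961077/154 ≈ -12734.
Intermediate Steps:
c(g, B) = 1581/154 (c(g, B) = 9 - (-195)/154 = 9 - 1*(-195/154) = 9 + 195/154 = 1581/154)
(-3 + 3)²*(-2077) - (c(407, 218) + o) = (-3 + 3)²*(-2077) - (1581/154 + 12724) = 0²*(-2077) - 1*1961077/154 = 0*(-2077) - 1961077/154 = 0 - 1961077/154 = -1961077/154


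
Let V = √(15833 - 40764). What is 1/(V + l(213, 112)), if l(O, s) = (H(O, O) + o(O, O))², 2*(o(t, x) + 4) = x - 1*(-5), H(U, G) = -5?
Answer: 10000/100024931 - I*√24931/100024931 ≈ 9.9975e-5 - 1.5786e-6*I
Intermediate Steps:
o(t, x) = -3/2 + x/2 (o(t, x) = -4 + (x - 1*(-5))/2 = -4 + (x + 5)/2 = -4 + (5 + x)/2 = -4 + (5/2 + x/2) = -3/2 + x/2)
l(O, s) = (-13/2 + O/2)² (l(O, s) = (-5 + (-3/2 + O/2))² = (-13/2 + O/2)²)
V = I*√24931 (V = √(-24931) = I*√24931 ≈ 157.9*I)
1/(V + l(213, 112)) = 1/(I*√24931 + (-13 + 213)²/4) = 1/(I*√24931 + (¼)*200²) = 1/(I*√24931 + (¼)*40000) = 1/(I*√24931 + 10000) = 1/(10000 + I*√24931)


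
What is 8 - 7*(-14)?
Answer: 106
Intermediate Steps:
8 - 7*(-14) = 8 + 98 = 106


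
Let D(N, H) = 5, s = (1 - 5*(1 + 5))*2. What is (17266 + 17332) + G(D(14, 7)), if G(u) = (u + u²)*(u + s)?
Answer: 33008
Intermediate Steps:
s = -58 (s = (1 - 5*6)*2 = (1 - 30)*2 = -29*2 = -58)
G(u) = (-58 + u)*(u + u²) (G(u) = (u + u²)*(u - 58) = (u + u²)*(-58 + u) = (-58 + u)*(u + u²))
(17266 + 17332) + G(D(14, 7)) = (17266 + 17332) + 5*(-58 + 5² - 57*5) = 34598 + 5*(-58 + 25 - 285) = 34598 + 5*(-318) = 34598 - 1590 = 33008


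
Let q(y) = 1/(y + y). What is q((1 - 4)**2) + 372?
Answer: 6697/18 ≈ 372.06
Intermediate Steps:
q(y) = 1/(2*y)
q((1 - 4)**2) + 372 = 1/(2*((1 - 4)**2)) + 372 = 1/(2*((-3)**2)) + 372 = (1/2)/9 + 372 = (1/2)*(1/9) + 372 = 1/18 + 372 = 6697/18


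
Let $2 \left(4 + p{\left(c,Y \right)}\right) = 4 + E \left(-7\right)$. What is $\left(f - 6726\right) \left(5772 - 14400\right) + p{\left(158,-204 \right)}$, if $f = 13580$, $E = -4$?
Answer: $-59136300$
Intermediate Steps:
$p{\left(c,Y \right)} = 12$ ($p{\left(c,Y \right)} = -4 + \frac{4 - -28}{2} = -4 + \frac{4 + 28}{2} = -4 + \frac{1}{2} \cdot 32 = -4 + 16 = 12$)
$\left(f - 6726\right) \left(5772 - 14400\right) + p{\left(158,-204 \right)} = \left(13580 - 6726\right) \left(5772 - 14400\right) + 12 = 6854 \left(-8628\right) + 12 = -59136312 + 12 = -59136300$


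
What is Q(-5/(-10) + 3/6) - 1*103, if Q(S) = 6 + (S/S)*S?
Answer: -96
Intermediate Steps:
Q(S) = 6 + S (Q(S) = 6 + 1*S = 6 + S)
Q(-5/(-10) + 3/6) - 1*103 = (6 + (-5/(-10) + 3/6)) - 1*103 = (6 + (-5*(-⅒) + 3*(⅙))) - 103 = (6 + (½ + ½)) - 103 = (6 + 1) - 103 = 7 - 103 = -96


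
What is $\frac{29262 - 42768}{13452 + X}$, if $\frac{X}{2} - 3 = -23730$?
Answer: $\frac{2251}{5667} \approx 0.39721$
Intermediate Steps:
$X = -47454$ ($X = 6 + 2 \left(-23730\right) = 6 - 47460 = -47454$)
$\frac{29262 - 42768}{13452 + X} = \frac{29262 - 42768}{13452 - 47454} = - \frac{13506}{-34002} = \left(-13506\right) \left(- \frac{1}{34002}\right) = \frac{2251}{5667}$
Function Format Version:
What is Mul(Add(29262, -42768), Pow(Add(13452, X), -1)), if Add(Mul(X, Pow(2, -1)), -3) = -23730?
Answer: Rational(2251, 5667) ≈ 0.39721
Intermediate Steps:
X = -47454 (X = Add(6, Mul(2, -23730)) = Add(6, -47460) = -47454)
Mul(Add(29262, -42768), Pow(Add(13452, X), -1)) = Mul(Add(29262, -42768), Pow(Add(13452, -47454), -1)) = Mul(-13506, Pow(-34002, -1)) = Mul(-13506, Rational(-1, 34002)) = Rational(2251, 5667)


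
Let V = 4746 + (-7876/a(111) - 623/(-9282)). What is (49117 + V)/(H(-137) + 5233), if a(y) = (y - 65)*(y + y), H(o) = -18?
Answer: 20259871693/1961580530 ≈ 10.328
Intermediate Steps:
a(y) = 2*y*(-65 + y) (a(y) = (-65 + y)*(2*y) = 2*y*(-65 + y))
V = 1784905079/376142 (V = 4746 + (-7876*1/(222*(-65 + 111)) - 623/(-9282)) = 4746 + (-7876/(2*111*46) - 623*(-1/9282)) = 4746 + (-7876/10212 + 89/1326) = 4746 + (-7876*1/10212 + 89/1326) = 4746 + (-1969/2553 + 89/1326) = 4746 - 264853/376142 = 1784905079/376142 ≈ 4745.3)
(49117 + V)/(H(-137) + 5233) = (49117 + 1784905079/376142)/(-18 + 5233) = (20259871693/376142)/5215 = (20259871693/376142)*(1/5215) = 20259871693/1961580530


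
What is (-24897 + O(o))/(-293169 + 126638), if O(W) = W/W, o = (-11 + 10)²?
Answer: 24896/166531 ≈ 0.14950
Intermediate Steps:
o = 1 (o = (-1)² = 1)
O(W) = 1
(-24897 + O(o))/(-293169 + 126638) = (-24897 + 1)/(-293169 + 126638) = -24896/(-166531) = -24896*(-1/166531) = 24896/166531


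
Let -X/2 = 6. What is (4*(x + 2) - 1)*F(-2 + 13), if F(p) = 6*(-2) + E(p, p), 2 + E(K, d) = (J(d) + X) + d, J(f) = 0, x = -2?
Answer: 15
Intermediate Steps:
X = -12 (X = -2*6 = -12)
E(K, d) = -14 + d (E(K, d) = -2 + ((0 - 12) + d) = -2 + (-12 + d) = -14 + d)
F(p) = -26 + p (F(p) = 6*(-2) + (-14 + p) = -12 + (-14 + p) = -26 + p)
(4*(x + 2) - 1)*F(-2 + 13) = (4*(-2 + 2) - 1)*(-26 + (-2 + 13)) = (4*0 - 1)*(-26 + 11) = (0 - 1)*(-15) = -1*(-15) = 15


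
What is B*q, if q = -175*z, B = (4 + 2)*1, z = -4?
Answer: 4200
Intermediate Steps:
B = 6 (B = 6*1 = 6)
q = 700 (q = -175*(-4) = 700)
B*q = 6*700 = 4200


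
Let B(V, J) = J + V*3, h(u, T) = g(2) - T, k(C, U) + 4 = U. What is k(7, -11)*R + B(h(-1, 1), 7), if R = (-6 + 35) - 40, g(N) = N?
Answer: 175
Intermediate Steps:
k(C, U) = -4 + U
h(u, T) = 2 - T
B(V, J) = J + 3*V
R = -11 (R = 29 - 40 = -11)
k(7, -11)*R + B(h(-1, 1), 7) = (-4 - 11)*(-11) + (7 + 3*(2 - 1*1)) = -15*(-11) + (7 + 3*(2 - 1)) = 165 + (7 + 3*1) = 165 + (7 + 3) = 165 + 10 = 175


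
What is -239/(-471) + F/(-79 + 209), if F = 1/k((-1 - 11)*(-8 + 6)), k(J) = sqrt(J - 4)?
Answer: 239/471 + sqrt(5)/1300 ≈ 0.50915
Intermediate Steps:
k(J) = sqrt(-4 + J)
F = sqrt(5)/10 (F = 1/(sqrt(-4 + (-1 - 11)*(-8 + 6))) = 1/(sqrt(-4 - 12*(-2))) = 1/(sqrt(-4 + 24)) = 1/(sqrt(20)) = 1/(2*sqrt(5)) = sqrt(5)/10 ≈ 0.22361)
-239/(-471) + F/(-79 + 209) = -239/(-471) + (sqrt(5)/10)/(-79 + 209) = -239*(-1/471) + (sqrt(5)/10)/130 = 239/471 + (sqrt(5)/10)*(1/130) = 239/471 + sqrt(5)/1300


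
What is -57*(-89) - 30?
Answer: 5043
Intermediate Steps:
-57*(-89) - 30 = 5073 - 30 = 5043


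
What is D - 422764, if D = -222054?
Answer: -644818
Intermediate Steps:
D - 422764 = -222054 - 422764 = -644818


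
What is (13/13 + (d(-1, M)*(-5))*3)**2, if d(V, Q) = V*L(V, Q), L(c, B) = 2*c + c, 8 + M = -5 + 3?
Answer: 1936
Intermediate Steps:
M = -10 (M = -8 + (-5 + 3) = -8 - 2 = -10)
L(c, B) = 3*c
d(V, Q) = 3*V**2 (d(V, Q) = V*(3*V) = 3*V**2)
(13/13 + (d(-1, M)*(-5))*3)**2 = (13/13 + ((3*(-1)**2)*(-5))*3)**2 = (13*(1/13) + ((3*1)*(-5))*3)**2 = (1 + (3*(-5))*3)**2 = (1 - 15*3)**2 = (1 - 45)**2 = (-44)**2 = 1936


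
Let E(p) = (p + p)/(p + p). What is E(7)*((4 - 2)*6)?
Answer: 12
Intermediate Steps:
E(p) = 1 (E(p) = (2*p)/((2*p)) = (2*p)*(1/(2*p)) = 1)
E(7)*((4 - 2)*6) = 1*((4 - 2)*6) = 1*(2*6) = 1*12 = 12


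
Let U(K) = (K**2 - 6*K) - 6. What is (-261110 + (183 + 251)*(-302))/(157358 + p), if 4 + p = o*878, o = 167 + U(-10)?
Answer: -196089/219596 ≈ -0.89295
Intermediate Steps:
U(K) = -6 + K**2 - 6*K
o = 321 (o = 167 + (-6 + (-10)**2 - 6*(-10)) = 167 + (-6 + 100 + 60) = 167 + 154 = 321)
p = 281834 (p = -4 + 321*878 = -4 + 281838 = 281834)
(-261110 + (183 + 251)*(-302))/(157358 + p) = (-261110 + (183 + 251)*(-302))/(157358 + 281834) = (-261110 + 434*(-302))/439192 = (-261110 - 131068)*(1/439192) = -392178*1/439192 = -196089/219596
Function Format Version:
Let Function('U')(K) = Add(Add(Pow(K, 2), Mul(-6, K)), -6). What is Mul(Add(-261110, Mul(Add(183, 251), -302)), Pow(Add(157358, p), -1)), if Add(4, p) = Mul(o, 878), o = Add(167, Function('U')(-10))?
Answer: Rational(-196089, 219596) ≈ -0.89295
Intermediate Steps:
Function('U')(K) = Add(-6, Pow(K, 2), Mul(-6, K))
o = 321 (o = Add(167, Add(-6, Pow(-10, 2), Mul(-6, -10))) = Add(167, Add(-6, 100, 60)) = Add(167, 154) = 321)
p = 281834 (p = Add(-4, Mul(321, 878)) = Add(-4, 281838) = 281834)
Mul(Add(-261110, Mul(Add(183, 251), -302)), Pow(Add(157358, p), -1)) = Mul(Add(-261110, Mul(Add(183, 251), -302)), Pow(Add(157358, 281834), -1)) = Mul(Add(-261110, Mul(434, -302)), Pow(439192, -1)) = Mul(Add(-261110, -131068), Rational(1, 439192)) = Mul(-392178, Rational(1, 439192)) = Rational(-196089, 219596)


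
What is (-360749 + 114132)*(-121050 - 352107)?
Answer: 116688559869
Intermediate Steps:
(-360749 + 114132)*(-121050 - 352107) = -246617*(-473157) = 116688559869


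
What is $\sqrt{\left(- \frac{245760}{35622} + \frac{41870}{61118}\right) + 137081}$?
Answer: $\frac{\sqrt{4512008937069362139474}}{181428783} \approx 370.24$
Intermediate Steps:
$\sqrt{\left(- \frac{245760}{35622} + \frac{41870}{61118}\right) + 137081} = \sqrt{\left(\left(-245760\right) \frac{1}{35622} + 41870 \cdot \frac{1}{61118}\right) + 137081} = \sqrt{\left(- \frac{40960}{5937} + \frac{20935}{30559}\right) + 137081} = \sqrt{- \frac{1127405545}{181428783} + 137081} = \sqrt{\frac{24869311596878}{181428783}} = \frac{\sqrt{4512008937069362139474}}{181428783}$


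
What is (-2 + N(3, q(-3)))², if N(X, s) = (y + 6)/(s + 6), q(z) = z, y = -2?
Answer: 4/9 ≈ 0.44444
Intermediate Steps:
N(X, s) = 4/(6 + s) (N(X, s) = (-2 + 6)/(s + 6) = 4/(6 + s))
(-2 + N(3, q(-3)))² = (-2 + 4/(6 - 3))² = (-2 + 4/3)² = (-⅔)² = 4/9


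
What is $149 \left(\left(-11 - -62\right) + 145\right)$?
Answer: $29204$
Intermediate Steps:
$149 \left(\left(-11 - -62\right) + 145\right) = 149 \left(\left(-11 + 62\right) + 145\right) = 149 \left(51 + 145\right) = 149 \cdot 196 = 29204$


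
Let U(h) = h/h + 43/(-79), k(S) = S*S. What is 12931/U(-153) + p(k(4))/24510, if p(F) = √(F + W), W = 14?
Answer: 1021549/36 + √30/24510 ≈ 28376.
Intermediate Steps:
k(S) = S²
U(h) = 36/79 (U(h) = 1 + 43*(-1/79) = 1 - 43/79 = 36/79)
p(F) = √(14 + F) (p(F) = √(F + 14) = √(14 + F))
12931/U(-153) + p(k(4))/24510 = 12931/(36/79) + √(14 + 4²)/24510 = 12931*(79/36) + √(14 + 16)*(1/24510) = 1021549/36 + √30*(1/24510) = 1021549/36 + √30/24510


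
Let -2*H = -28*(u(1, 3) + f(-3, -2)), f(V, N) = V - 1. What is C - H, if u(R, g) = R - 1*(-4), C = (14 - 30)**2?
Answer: 242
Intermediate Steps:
f(V, N) = -1 + V
C = 256 (C = (-16)**2 = 256)
u(R, g) = 4 + R (u(R, g) = R + 4 = 4 + R)
H = 14 (H = -(-14)*((4 + 1) + (-1 - 3)) = -(-14)*(5 - 4) = -(-14) = -1/2*(-28) = 14)
C - H = 256 - 1*14 = 256 - 14 = 242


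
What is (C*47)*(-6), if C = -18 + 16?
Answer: 564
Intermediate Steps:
C = -2
(C*47)*(-6) = -2*47*(-6) = -94*(-6) = 564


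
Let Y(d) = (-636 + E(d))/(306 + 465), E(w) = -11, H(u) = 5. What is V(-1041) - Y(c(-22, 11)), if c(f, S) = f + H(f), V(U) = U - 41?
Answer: -833575/771 ≈ -1081.2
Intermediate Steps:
V(U) = -41 + U
c(f, S) = 5 + f (c(f, S) = f + 5 = 5 + f)
Y(d) = -647/771 (Y(d) = (-636 - 11)/(306 + 465) = -647/771)
V(-1041) - Y(c(-22, 11)) = (-41 - 1041) - 1*(-647/771) = -1082 + 647/771 = -833575/771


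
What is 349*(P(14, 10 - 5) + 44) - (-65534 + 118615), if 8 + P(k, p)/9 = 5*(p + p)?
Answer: 94197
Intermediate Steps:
P(k, p) = -72 + 90*p (P(k, p) = -72 + 9*(5*(p + p)) = -72 + 9*(5*(2*p)) = -72 + 9*(10*p) = -72 + 90*p)
349*(P(14, 10 - 5) + 44) - (-65534 + 118615) = 349*((-72 + 90*(10 - 5)) + 44) - (-65534 + 118615) = 349*((-72 + 90*5) + 44) - 1*53081 = 349*((-72 + 450) + 44) - 53081 = 349*(378 + 44) - 53081 = 349*422 - 53081 = 147278 - 53081 = 94197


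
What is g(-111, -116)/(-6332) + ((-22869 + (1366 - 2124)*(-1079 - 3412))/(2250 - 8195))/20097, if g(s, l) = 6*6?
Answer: -714211348/21014617855 ≈ -0.033986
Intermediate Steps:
g(s, l) = 36
g(-111, -116)/(-6332) + ((-22869 + (1366 - 2124)*(-1079 - 3412))/(2250 - 8195))/20097 = 36/(-6332) + ((-22869 + (1366 - 2124)*(-1079 - 3412))/(2250 - 8195))/20097 = 36*(-1/6332) + ((-22869 - 758*(-4491))/(-5945))*(1/20097) = -9/1583 + ((-22869 + 3404178)*(-1/5945))*(1/20097) = -9/1583 + (3381309*(-1/5945))*(1/20097) = -9/1583 - 3381309/5945*1/20097 = -9/1583 - 375701/13275185 = -714211348/21014617855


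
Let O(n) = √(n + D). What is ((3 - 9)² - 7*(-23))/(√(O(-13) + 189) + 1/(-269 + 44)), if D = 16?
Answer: 197/(-1/225 + √(189 + √3)) ≈ 14.269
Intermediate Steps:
O(n) = √(16 + n) (O(n) = √(n + 16) = √(16 + n))
((3 - 9)² - 7*(-23))/(√(O(-13) + 189) + 1/(-269 + 44)) = ((3 - 9)² - 7*(-23))/(√(√(16 - 13) + 189) + 1/(-269 + 44)) = ((-6)² + 161)/(√(√3 + 189) + 1/(-225)) = (36 + 161)/(√(189 + √3) - 1/225) = 197/(-1/225 + √(189 + √3))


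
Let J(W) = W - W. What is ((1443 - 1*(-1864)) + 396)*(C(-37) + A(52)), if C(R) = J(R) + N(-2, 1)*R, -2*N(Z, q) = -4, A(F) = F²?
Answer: 9738890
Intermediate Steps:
N(Z, q) = 2 (N(Z, q) = -½*(-4) = 2)
J(W) = 0
C(R) = 2*R (C(R) = 0 + 2*R = 2*R)
((1443 - 1*(-1864)) + 396)*(C(-37) + A(52)) = ((1443 - 1*(-1864)) + 396)*(2*(-37) + 52²) = ((1443 + 1864) + 396)*(-74 + 2704) = (3307 + 396)*2630 = 3703*2630 = 9738890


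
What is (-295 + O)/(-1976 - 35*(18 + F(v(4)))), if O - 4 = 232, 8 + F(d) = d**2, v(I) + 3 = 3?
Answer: 59/2326 ≈ 0.025365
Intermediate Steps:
v(I) = 0 (v(I) = -3 + 3 = 0)
F(d) = -8 + d**2
O = 236 (O = 4 + 232 = 236)
(-295 + O)/(-1976 - 35*(18 + F(v(4)))) = (-295 + 236)/(-1976 - 35*(18 + (-8 + 0**2))) = -59/(-1976 - 35*(18 + (-8 + 0))) = -59/(-1976 - 35*(18 - 8)) = -59/(-1976 - 35*10) = -59/(-1976 - 350) = -59/(-2326) = -59*(-1/2326) = 59/2326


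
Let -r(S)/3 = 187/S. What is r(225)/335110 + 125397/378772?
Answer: 1575781659943/4759885684500 ≈ 0.33105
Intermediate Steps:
r(S) = -561/S
r(225)/335110 + 125397/378772 = -561/225/335110 + 125397/378772 = -561*1/225*(1/335110) + 125397*(1/378772) = -187/75*1/335110 + 125397/378772 = -187/25133250 + 125397/378772 = 1575781659943/4759885684500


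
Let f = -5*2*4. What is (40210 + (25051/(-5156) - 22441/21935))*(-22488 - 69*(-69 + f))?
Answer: -68054343451928073/113096860 ≈ -6.0174e+8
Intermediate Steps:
f = -40 (f = -10*4 = -40)
(40210 + (25051/(-5156) - 22441/21935))*(-22488 - 69*(-69 + f)) = (40210 + (25051/(-5156) - 22441/21935))*(-22488 - 69*(-69 - 40)) = (40210 + (25051*(-1/5156) - 22441*1/21935))*(-22488 - 69*(-109)) = (40210 + (-25051/5156 - 22441/21935))*(-22488 + 7521) = (40210 - 665199481/113096860)*(-14967) = (4546959541119/113096860)*(-14967) = -68054343451928073/113096860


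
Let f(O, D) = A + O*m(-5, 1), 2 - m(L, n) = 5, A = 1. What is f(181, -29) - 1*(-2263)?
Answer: 1721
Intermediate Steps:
m(L, n) = -3 (m(L, n) = 2 - 1*5 = 2 - 5 = -3)
f(O, D) = 1 - 3*O (f(O, D) = 1 + O*(-3) = 1 - 3*O)
f(181, -29) - 1*(-2263) = (1 - 3*181) - 1*(-2263) = (1 - 543) + 2263 = -542 + 2263 = 1721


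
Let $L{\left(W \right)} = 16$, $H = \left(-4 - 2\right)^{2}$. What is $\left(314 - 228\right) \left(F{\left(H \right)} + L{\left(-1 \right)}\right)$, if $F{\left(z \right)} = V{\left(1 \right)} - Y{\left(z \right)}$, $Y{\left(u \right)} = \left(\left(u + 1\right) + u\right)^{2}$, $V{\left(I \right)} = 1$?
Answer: $-456832$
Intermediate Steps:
$H = 36$ ($H = \left(-6\right)^{2} = 36$)
$Y{\left(u \right)} = \left(1 + 2 u\right)^{2}$ ($Y{\left(u \right)} = \left(\left(1 + u\right) + u\right)^{2} = \left(1 + 2 u\right)^{2}$)
$F{\left(z \right)} = 1 - \left(1 + 2 z\right)^{2}$
$\left(314 - 228\right) \left(F{\left(H \right)} + L{\left(-1 \right)}\right) = \left(314 - 228\right) \left(\left(1 - \left(1 + 2 \cdot 36\right)^{2}\right) + 16\right) = 86 \left(\left(1 - \left(1 + 72\right)^{2}\right) + 16\right) = 86 \left(\left(1 - 73^{2}\right) + 16\right) = 86 \left(\left(1 - 5329\right) + 16\right) = 86 \left(-5328 + 16\right) = 86 \left(-5312\right) = -456832$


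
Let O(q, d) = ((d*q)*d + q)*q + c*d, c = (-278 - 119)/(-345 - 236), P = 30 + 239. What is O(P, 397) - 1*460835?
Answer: 6625931211484/581 ≈ 1.1404e+10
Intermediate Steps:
P = 269
c = 397/581 (c = -397/(-581) = -397*(-1/581) = 397/581 ≈ 0.68330)
O(q, d) = 397*d/581 + q*(q + q*d²) (O(q, d) = ((d*q)*d + q)*q + 397*d/581 = (q*d² + q)*q + 397*d/581 = (q + q*d²)*q + 397*d/581 = q*(q + q*d²) + 397*d/581 = 397*d/581 + q*(q + q*d²))
O(P, 397) - 1*460835 = (269² + (397/581)*397 + 397²*269²) - 1*460835 = (72361 + 157609/581 + 157609*72361) - 460835 = (72361 + 157609/581 + 11404744849) - 460835 = 6626198956619/581 - 460835 = 6625931211484/581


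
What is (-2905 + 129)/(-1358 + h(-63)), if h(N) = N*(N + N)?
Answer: -694/1645 ≈ -0.42188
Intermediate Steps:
h(N) = 2*N**2 (h(N) = N*(2*N) = 2*N**2)
(-2905 + 129)/(-1358 + h(-63)) = (-2905 + 129)/(-1358 + 2*(-63)**2) = -2776/(-1358 + 2*3969) = -2776/(-1358 + 7938) = -2776/6580 = -2776*1/6580 = -694/1645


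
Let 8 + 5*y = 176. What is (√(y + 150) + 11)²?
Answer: 1523/5 + 66*√510/5 ≈ 602.70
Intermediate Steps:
y = 168/5 (y = -8/5 + (⅕)*176 = -8/5 + 176/5 = 168/5 ≈ 33.600)
(√(y + 150) + 11)² = (√(168/5 + 150) + 11)² = (√(918/5) + 11)² = (3*√510/5 + 11)² = (11 + 3*√510/5)²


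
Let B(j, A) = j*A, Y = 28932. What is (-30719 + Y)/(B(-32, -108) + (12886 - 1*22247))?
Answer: 1787/5905 ≈ 0.30262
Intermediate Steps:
B(j, A) = A*j
(-30719 + Y)/(B(-32, -108) + (12886 - 1*22247)) = (-30719 + 28932)/(-108*(-32) + (12886 - 1*22247)) = -1787/(3456 + (12886 - 22247)) = -1787/(3456 - 9361) = -1787/(-5905) = -1787*(-1/5905) = 1787/5905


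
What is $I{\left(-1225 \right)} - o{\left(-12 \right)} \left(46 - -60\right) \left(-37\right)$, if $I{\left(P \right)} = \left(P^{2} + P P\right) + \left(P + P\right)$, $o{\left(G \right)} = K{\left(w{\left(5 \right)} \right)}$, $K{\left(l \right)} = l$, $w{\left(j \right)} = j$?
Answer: $3018410$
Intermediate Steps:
$o{\left(G \right)} = 5$
$I{\left(P \right)} = 2 P + 2 P^{2}$ ($I{\left(P \right)} = \left(P^{2} + P^{2}\right) + 2 P = 2 P^{2} + 2 P = 2 P + 2 P^{2}$)
$I{\left(-1225 \right)} - o{\left(-12 \right)} \left(46 - -60\right) \left(-37\right) = 2 \left(-1225\right) \left(1 - 1225\right) - 5 \left(46 - -60\right) \left(-37\right) = 2 \left(-1225\right) \left(-1224\right) - 5 \left(46 + 60\right) \left(-37\right) = 2998800 - 5 \cdot 106 \left(-37\right) = 2998800 - 530 \left(-37\right) = 2998800 - -19610 = 2998800 + 19610 = 3018410$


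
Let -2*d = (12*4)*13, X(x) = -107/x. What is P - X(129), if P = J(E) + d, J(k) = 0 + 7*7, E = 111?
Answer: -33820/129 ≈ -262.17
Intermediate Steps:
J(k) = 49 (J(k) = 0 + 49 = 49)
d = -312 (d = -12*4*13/2 = -24*13 = -½*624 = -312)
P = -263 (P = 49 - 312 = -263)
P - X(129) = -263 - (-107)/129 = -263 - 1*(-107/129) = -263 + 107/129 = -33820/129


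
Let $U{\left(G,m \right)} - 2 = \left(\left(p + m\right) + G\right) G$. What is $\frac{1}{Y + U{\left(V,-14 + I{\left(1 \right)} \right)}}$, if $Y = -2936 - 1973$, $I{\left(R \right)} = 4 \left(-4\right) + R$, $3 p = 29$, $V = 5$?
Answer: $- \frac{3}{14936} \approx -0.00020086$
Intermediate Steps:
$p = \frac{29}{3}$ ($p = \frac{1}{3} \cdot 29 = \frac{29}{3} \approx 9.6667$)
$I{\left(R \right)} = -16 + R$
$Y = -4909$ ($Y = -2936 - 1973 = -4909$)
$U{\left(G,m \right)} = 2 + G \left(\frac{29}{3} + G + m\right)$ ($U{\left(G,m \right)} = 2 + \left(\left(\frac{29}{3} + m\right) + G\right) G = 2 + \left(\frac{29}{3} + G + m\right) G = 2 + G \left(\frac{29}{3} + G + m\right)$)
$\frac{1}{Y + U{\left(V,-14 + I{\left(1 \right)} \right)}} = \frac{1}{-4909 + \left(2 + 5^{2} + \frac{29}{3} \cdot 5 + 5 \left(-14 + \left(-16 + 1\right)\right)\right)} = \frac{1}{-4909 + \left(2 + 25 + \frac{145}{3} + 5 \left(-14 - 15\right)\right)} = \frac{1}{-4909 + \left(2 + 25 + \frac{145}{3} + 5 \left(-29\right)\right)} = \frac{1}{-4909 + \left(2 + 25 + \frac{145}{3} - 145\right)} = \frac{1}{-4909 - \frac{209}{3}} = \frac{1}{- \frac{14936}{3}} = - \frac{3}{14936}$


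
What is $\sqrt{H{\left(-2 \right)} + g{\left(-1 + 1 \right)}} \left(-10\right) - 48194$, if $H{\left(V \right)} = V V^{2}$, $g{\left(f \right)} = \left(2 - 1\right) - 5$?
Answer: $-48194 - 20 i \sqrt{3} \approx -48194.0 - 34.641 i$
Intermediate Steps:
$g{\left(f \right)} = -4$ ($g{\left(f \right)} = 1 - 5 = -4$)
$H{\left(V \right)} = V^{3}$
$\sqrt{H{\left(-2 \right)} + g{\left(-1 + 1 \right)}} \left(-10\right) - 48194 = \sqrt{\left(-2\right)^{3} - 4} \left(-10\right) - 48194 = \sqrt{-8 - 4} \left(-10\right) - 48194 = \sqrt{-12} \left(-10\right) - 48194 = 2 i \sqrt{3} \left(-10\right) - 48194 = - 20 i \sqrt{3} - 48194 = -48194 - 20 i \sqrt{3}$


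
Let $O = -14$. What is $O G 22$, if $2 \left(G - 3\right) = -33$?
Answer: $4158$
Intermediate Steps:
$G = - \frac{27}{2}$ ($G = 3 + \frac{1}{2} \left(-33\right) = 3 - \frac{33}{2} = - \frac{27}{2} \approx -13.5$)
$O G 22 = \left(-14\right) \left(- \frac{27}{2}\right) 22 = 189 \cdot 22 = 4158$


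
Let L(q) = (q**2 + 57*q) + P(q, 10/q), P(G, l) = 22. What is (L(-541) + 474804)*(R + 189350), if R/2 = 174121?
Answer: 396027898640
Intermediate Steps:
L(q) = 22 + q**2 + 57*q (L(q) = (q**2 + 57*q) + 22 = 22 + q**2 + 57*q)
R = 348242 (R = 2*174121 = 348242)
(L(-541) + 474804)*(R + 189350) = ((22 + (-541)**2 + 57*(-541)) + 474804)*(348242 + 189350) = ((22 + 292681 - 30837) + 474804)*537592 = (261866 + 474804)*537592 = 736670*537592 = 396027898640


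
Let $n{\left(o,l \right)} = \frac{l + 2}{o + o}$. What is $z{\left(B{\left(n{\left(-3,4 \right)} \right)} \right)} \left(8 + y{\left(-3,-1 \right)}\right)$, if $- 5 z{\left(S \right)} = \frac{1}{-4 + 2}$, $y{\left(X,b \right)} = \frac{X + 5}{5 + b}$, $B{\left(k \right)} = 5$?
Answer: $\frac{17}{20} \approx 0.85$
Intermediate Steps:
$n{\left(o,l \right)} = \frac{2 + l}{2 o}$
$y{\left(X,b \right)} = \frac{5 + X}{5 + b}$
$z{\left(S \right)} = \frac{1}{10}$ ($z{\left(S \right)} = - \frac{1}{5 \left(-4 + 2\right)} = - \frac{1}{5 \left(-2\right)} = \left(- \frac{1}{5}\right) \left(- \frac{1}{2}\right) = \frac{1}{10}$)
$z{\left(B{\left(n{\left(-3,4 \right)} \right)} \right)} \left(8 + y{\left(-3,-1 \right)}\right) = \frac{8 + \frac{5 - 3}{5 - 1}}{10} = \frac{8 + \frac{1}{4} \cdot 2}{10} = \frac{8 + \frac{1}{2}}{10} = \frac{1}{10} \cdot \frac{17}{2} = \frac{17}{20}$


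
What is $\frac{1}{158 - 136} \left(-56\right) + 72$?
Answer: $\frac{764}{11} \approx 69.455$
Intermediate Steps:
$\frac{1}{158 - 136} \left(-56\right) + 72 = \frac{1}{22} \left(-56\right) + 72 = - \frac{28}{11} + 72 = \frac{764}{11}$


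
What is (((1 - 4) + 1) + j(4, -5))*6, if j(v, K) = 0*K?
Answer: -12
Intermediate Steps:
j(v, K) = 0
(((1 - 4) + 1) + j(4, -5))*6 = (((1 - 4) + 1) + 0)*6 = ((-3 + 1) + 0)*6 = (-2 + 0)*6 = -2*6 = -12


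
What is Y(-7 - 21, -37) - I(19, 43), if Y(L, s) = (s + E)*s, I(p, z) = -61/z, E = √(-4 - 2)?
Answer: 58928/43 - 37*I*√6 ≈ 1370.4 - 90.631*I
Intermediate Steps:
E = I*√6 (E = √(-6) = I*√6 ≈ 2.4495*I)
Y(L, s) = s*(s + I*√6) (Y(L, s) = (s + I*√6)*s = s*(s + I*√6))
Y(-7 - 21, -37) - I(19, 43) = -37*(-37 + I*√6) - (-61)/43 = (1369 - 37*I*√6) - (-61)/43 = (1369 - 37*I*√6) - 1*(-61/43) = (1369 - 37*I*√6) + 61/43 = 58928/43 - 37*I*√6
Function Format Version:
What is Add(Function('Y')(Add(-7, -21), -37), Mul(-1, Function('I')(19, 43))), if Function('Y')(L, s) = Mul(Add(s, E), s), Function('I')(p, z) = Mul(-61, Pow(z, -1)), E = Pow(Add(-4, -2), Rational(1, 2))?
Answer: Add(Rational(58928, 43), Mul(-37, I, Pow(6, Rational(1, 2)))) ≈ Add(1370.4, Mul(-90.631, I))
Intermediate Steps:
E = Mul(I, Pow(6, Rational(1, 2))) (E = Pow(-6, Rational(1, 2)) = Mul(I, Pow(6, Rational(1, 2))) ≈ Mul(2.4495, I))
Function('Y')(L, s) = Mul(s, Add(s, Mul(I, Pow(6, Rational(1, 2))))) (Function('Y')(L, s) = Mul(Add(s, Mul(I, Pow(6, Rational(1, 2)))), s) = Mul(s, Add(s, Mul(I, Pow(6, Rational(1, 2))))))
Add(Function('Y')(Add(-7, -21), -37), Mul(-1, Function('I')(19, 43))) = Add(Mul(-37, Add(-37, Mul(I, Pow(6, Rational(1, 2))))), Mul(-1, Mul(-61, Pow(43, -1)))) = Add(Add(1369, Mul(-37, I, Pow(6, Rational(1, 2)))), Mul(-1, Mul(-61, Rational(1, 43)))) = Add(Add(1369, Mul(-37, I, Pow(6, Rational(1, 2)))), Mul(-1, Rational(-61, 43))) = Add(Add(1369, Mul(-37, I, Pow(6, Rational(1, 2)))), Rational(61, 43)) = Add(Rational(58928, 43), Mul(-37, I, Pow(6, Rational(1, 2))))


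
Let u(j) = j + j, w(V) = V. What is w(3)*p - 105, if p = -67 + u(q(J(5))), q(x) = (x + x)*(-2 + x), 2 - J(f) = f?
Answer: -126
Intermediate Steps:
J(f) = 2 - f
q(x) = 2*x*(-2 + x) (q(x) = (2*x)*(-2 + x) = 2*x*(-2 + x))
u(j) = 2*j
p = -7 (p = -67 + 2*(2*(2 - 1*5)*(-2 + (2 - 1*5))) = -67 + 2*(2*(2 - 5)*(-2 + (2 - 5))) = -67 + 2*(2*(-3)*(-2 - 3)) = -67 + 2*(2*(-3)*(-5)) = -67 + 2*30 = -67 + 60 = -7)
w(3)*p - 105 = 3*(-7) - 105 = -21 - 105 = -126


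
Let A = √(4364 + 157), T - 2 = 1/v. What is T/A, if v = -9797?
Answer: 6531*√4521/14764079 ≈ 0.029743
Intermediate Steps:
T = 19593/9797 (T = 2 + 1/(-9797) = 2 - 1/9797 = 19593/9797 ≈ 1.9999)
A = √4521 ≈ 67.238
T/A = 19593/(9797*(√4521)) = 19593*(√4521/4521)/9797 = 6531*√4521/14764079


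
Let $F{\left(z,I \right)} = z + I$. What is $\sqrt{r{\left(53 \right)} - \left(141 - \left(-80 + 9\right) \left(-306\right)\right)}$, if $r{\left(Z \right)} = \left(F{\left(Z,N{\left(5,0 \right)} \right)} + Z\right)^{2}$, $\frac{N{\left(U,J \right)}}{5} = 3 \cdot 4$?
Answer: $\sqrt{49141} \approx 221.68$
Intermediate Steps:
$N{\left(U,J \right)} = 60$ ($N{\left(U,J \right)} = 5 \cdot 3 \cdot 4 = 5 \cdot 12 = 60$)
$F{\left(z,I \right)} = I + z$
$r{\left(Z \right)} = \left(60 + 2 Z\right)^{2}$ ($r{\left(Z \right)} = \left(\left(60 + Z\right) + Z\right)^{2} = \left(60 + 2 Z\right)^{2}$)
$\sqrt{r{\left(53 \right)} - \left(141 - \left(-80 + 9\right) \left(-306\right)\right)} = \sqrt{4 \left(30 + 53\right)^{2} - \left(141 - \left(-80 + 9\right) \left(-306\right)\right)} = \sqrt{4 \cdot 83^{2} - -21585} = \sqrt{4 \cdot 6889 + \left(21726 - 141\right)} = \sqrt{27556 + 21585} = \sqrt{49141}$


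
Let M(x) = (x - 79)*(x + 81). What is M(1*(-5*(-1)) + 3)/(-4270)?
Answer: 6319/4270 ≈ 1.4799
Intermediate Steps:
M(x) = (-79 + x)*(81 + x)
M(1*(-5*(-1)) + 3)/(-4270) = (-6399 + (1*(-5*(-1)) + 3)² + 2*(1*(-5*(-1)) + 3))/(-4270) = (-6399 + (1*5 + 3)² + 2*(1*5 + 3))*(-1/4270) = (-6399 + (5 + 3)² + 2*(5 + 3))*(-1/4270) = (-6399 + 8² + 2*8)*(-1/4270) = (-6399 + 64 + 16)*(-1/4270) = -6319*(-1/4270) = 6319/4270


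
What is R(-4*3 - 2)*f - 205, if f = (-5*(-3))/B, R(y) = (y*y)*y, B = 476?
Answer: -4955/17 ≈ -291.47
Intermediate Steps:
R(y) = y³ (R(y) = y²*y = y³)
f = 15/476 (f = -5*(-3)/476 = 15*(1/476) = 15/476 ≈ 0.031513)
R(-4*3 - 2)*f - 205 = (-4*3 - 2)³*(15/476) - 205 = (-12 - 2)³*(15/476) - 205 = (-14)³*(15/476) - 205 = -2744*15/476 - 205 = -1470/17 - 205 = -4955/17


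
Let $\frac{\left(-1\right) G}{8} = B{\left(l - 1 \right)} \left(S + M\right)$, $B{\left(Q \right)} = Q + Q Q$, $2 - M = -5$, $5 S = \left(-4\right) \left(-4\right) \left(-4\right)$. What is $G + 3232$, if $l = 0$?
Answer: $3232$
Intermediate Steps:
$S = - \frac{64}{5}$ ($S = \frac{\left(-4\right) \left(-4\right) \left(-4\right)}{5} = \frac{16 \left(-4\right)}{5} = \frac{1}{5} \left(-64\right) = - \frac{64}{5} \approx -12.8$)
$M = 7$ ($M = 2 - -5 = 2 + 5 = 7$)
$B{\left(Q \right)} = Q + Q^{2}$
$G = 0$ ($G = - 8 \left(0 - 1\right) \left(1 + \left(0 - 1\right)\right) \left(- \frac{64}{5} + 7\right) = - 8 - (1 - 1) \left(- \frac{29}{5}\right) = - 8 \left(-1\right) 0 \left(- \frac{29}{5}\right) = - 8 \cdot 0 \left(- \frac{29}{5}\right) = \left(-8\right) 0 = 0$)
$G + 3232 = 0 + 3232 = 3232$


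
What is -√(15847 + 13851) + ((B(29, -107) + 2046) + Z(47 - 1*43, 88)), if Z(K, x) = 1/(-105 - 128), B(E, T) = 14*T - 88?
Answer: 107179/233 - √29698 ≈ 287.66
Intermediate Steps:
B(E, T) = -88 + 14*T
Z(K, x) = -1/233 (Z(K, x) = 1/(-233) = -1/233)
-√(15847 + 13851) + ((B(29, -107) + 2046) + Z(47 - 1*43, 88)) = -√(15847 + 13851) + (((-88 + 14*(-107)) + 2046) - 1/233) = -√29698 + (((-88 - 1498) + 2046) - 1/233) = -√29698 + ((-1586 + 2046) - 1/233) = -√29698 + (460 - 1/233) = -√29698 + 107179/233 = 107179/233 - √29698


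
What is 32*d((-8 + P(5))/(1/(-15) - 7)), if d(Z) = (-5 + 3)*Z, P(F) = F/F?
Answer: -3360/53 ≈ -63.396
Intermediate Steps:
P(F) = 1
d(Z) = -2*Z
32*d((-8 + P(5))/(1/(-15) - 7)) = 32*(-2*(-8 + 1)/(1/(-15) - 7)) = 32*(-(-14)/(-1/15 - 7)) = 32*(-(-14)/(-106/15)) = 32*(-(-14)*(-15)/106) = 32*(-2*105/106) = 32*(-105/53) = -3360/53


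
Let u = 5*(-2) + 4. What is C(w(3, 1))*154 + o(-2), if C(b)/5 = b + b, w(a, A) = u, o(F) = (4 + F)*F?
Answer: -9244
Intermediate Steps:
o(F) = F*(4 + F)
u = -6 (u = -10 + 4 = -6)
w(a, A) = -6
C(b) = 10*b (C(b) = 5*(b + b) = 5*(2*b) = 10*b)
C(w(3, 1))*154 + o(-2) = (10*(-6))*154 - 2*(4 - 2) = -60*154 - 2*2 = -9240 - 4 = -9244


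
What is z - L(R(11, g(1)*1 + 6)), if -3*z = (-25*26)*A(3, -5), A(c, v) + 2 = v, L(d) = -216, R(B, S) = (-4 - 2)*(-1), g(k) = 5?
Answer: -3902/3 ≈ -1300.7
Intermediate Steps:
R(B, S) = 6 (R(B, S) = -6*(-1) = 6)
A(c, v) = -2 + v
z = -4550/3 (z = -(-25*26)*(-2 - 5)/3 = -(-650)*(-7)/3 = -⅓*4550 = -4550/3 ≈ -1516.7)
z - L(R(11, g(1)*1 + 6)) = -4550/3 - 1*(-216) = -4550/3 + 216 = -3902/3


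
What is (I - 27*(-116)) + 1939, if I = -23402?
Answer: -18331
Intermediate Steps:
(I - 27*(-116)) + 1939 = (-23402 - 27*(-116)) + 1939 = (-23402 + 3132) + 1939 = -20270 + 1939 = -18331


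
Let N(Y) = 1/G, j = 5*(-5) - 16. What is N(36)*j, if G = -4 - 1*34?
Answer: 41/38 ≈ 1.0789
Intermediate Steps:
j = -41 (j = -25 - 16 = -41)
G = -38 (G = -4 - 34 = -38)
N(Y) = -1/38 (N(Y) = 1/(-38) = -1/38)
N(36)*j = -1/38*(-41) = 41/38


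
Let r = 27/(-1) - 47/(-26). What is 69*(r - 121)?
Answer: -262269/26 ≈ -10087.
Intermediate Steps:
r = -655/26 (r = 27*(-1) - 47*(-1/26) = -27 + 47/26 = -655/26 ≈ -25.192)
69*(r - 121) = 69*(-655/26 - 121) = 69*(-3801/26) = -262269/26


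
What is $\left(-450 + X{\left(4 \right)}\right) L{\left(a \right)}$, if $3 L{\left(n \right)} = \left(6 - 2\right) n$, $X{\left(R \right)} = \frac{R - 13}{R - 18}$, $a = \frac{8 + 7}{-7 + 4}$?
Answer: $\frac{20970}{7} \approx 2995.7$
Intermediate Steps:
$a = -5$ ($a = \frac{15}{-3} = 15 \left(- \frac{1}{3}\right) = -5$)
$X{\left(R \right)} = \frac{-13 + R}{-18 + R}$
$L{\left(n \right)} = \frac{4 n}{3}$ ($L{\left(n \right)} = \frac{\left(6 - 2\right) n}{3} = \frac{4 n}{3}$)
$\left(-450 + X{\left(4 \right)}\right) L{\left(a \right)} = \left(-450 + \frac{-13 + 4}{-18 + 4}\right) \frac{4}{3} \left(-5\right) = \left(-450 + \frac{1}{-14} \left(-9\right)\right) \left(- \frac{20}{3}\right) = \left(-450 - - \frac{9}{14}\right) \left(- \frac{20}{3}\right) = \left(-450 + \frac{9}{14}\right) \left(- \frac{20}{3}\right) = \left(- \frac{6291}{14}\right) \left(- \frac{20}{3}\right) = \frac{20970}{7}$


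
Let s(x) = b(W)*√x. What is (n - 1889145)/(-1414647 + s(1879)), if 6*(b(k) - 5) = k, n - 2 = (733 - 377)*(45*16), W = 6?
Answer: 256652017609/222358451885 + 3265646*√1879/667075355655 ≈ 1.1544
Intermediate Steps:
n = 256322 (n = 2 + (733 - 377)*(45*16) = 2 + 356*720 = 2 + 256320 = 256322)
b(k) = 5 + k/6
s(x) = 6*√x (s(x) = (5 + (⅙)*6)*√x = (5 + 1)*√x = 6*√x)
(n - 1889145)/(-1414647 + s(1879)) = (256322 - 1889145)/(-1414647 + 6*√1879) = -1632823/(-1414647 + 6*√1879)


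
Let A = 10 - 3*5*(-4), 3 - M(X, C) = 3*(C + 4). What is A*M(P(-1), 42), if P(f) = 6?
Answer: -9450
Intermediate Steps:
M(X, C) = -9 - 3*C (M(X, C) = 3 - 3*(C + 4) = 3 - 3*(4 + C) = 3 - (12 + 3*C) = 3 + (-12 - 3*C) = -9 - 3*C)
A = 70 (A = 10 - 15*(-4) = 10 - 1*(-60) = 10 + 60 = 70)
A*M(P(-1), 42) = 70*(-9 - 3*42) = 70*(-9 - 126) = 70*(-135) = -9450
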